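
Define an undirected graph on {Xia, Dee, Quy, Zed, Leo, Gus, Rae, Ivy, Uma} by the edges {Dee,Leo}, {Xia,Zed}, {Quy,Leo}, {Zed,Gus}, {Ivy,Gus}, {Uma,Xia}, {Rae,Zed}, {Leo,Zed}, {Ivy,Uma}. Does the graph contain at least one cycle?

Yes

|V| = 9, |E| = 9, number of components = 1.
Since 9 > 9 - 1, a cycle must exist; for instance Xia-Zed-Gus-Ivy-Uma-Xia.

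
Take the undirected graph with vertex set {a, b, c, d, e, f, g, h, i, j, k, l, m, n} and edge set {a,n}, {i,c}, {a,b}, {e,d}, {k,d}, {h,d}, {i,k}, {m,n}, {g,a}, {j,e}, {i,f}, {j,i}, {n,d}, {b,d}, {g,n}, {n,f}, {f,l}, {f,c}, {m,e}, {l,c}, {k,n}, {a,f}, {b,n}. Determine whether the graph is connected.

Yes

Starting from a and exploring outward reaches every vertex (a, f, g, b, n, l, c, i, d, m, k, j, e, h); the graph is connected.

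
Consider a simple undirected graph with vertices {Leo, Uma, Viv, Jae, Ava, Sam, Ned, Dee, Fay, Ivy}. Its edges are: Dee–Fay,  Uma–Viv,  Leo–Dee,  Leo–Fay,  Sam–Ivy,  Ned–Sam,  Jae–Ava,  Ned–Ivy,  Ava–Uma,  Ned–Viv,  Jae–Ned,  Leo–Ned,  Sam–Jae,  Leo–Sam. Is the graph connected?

Starting from Leo and exploring outward reaches every vertex (Leo, Ned, Fay, Dee, Sam, Viv, Jae, Ivy, Uma, Ava); the graph is connected.

Yes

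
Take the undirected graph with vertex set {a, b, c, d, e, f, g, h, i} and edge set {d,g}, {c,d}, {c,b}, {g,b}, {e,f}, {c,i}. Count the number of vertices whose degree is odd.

4

Degrees: a:0, b:2, c:3, d:2, e:1, f:1, g:2, h:0, i:1
Odd-degree vertices: c, e, f, i.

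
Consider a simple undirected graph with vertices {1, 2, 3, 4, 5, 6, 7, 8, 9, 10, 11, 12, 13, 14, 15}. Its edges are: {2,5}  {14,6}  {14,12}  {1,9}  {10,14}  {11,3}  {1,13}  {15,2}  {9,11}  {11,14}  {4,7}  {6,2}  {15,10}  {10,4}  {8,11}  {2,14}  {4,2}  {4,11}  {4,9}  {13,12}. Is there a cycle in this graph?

Yes

The graph has 15 vertices, 20 edges, and 1 connected component.
One cycle is 14-11-9-4-2-6-14.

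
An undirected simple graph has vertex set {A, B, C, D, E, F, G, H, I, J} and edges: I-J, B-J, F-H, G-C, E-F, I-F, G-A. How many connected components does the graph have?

Component: {D}
Component: {A, C, G}
Component: {B, E, F, H, I, J}

3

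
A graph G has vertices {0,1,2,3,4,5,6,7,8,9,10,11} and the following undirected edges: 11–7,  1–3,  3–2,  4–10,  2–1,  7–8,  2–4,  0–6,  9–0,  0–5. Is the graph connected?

Component: {7, 8, 11}
Component: {0, 5, 6, 9}
Component: {1, 2, 3, 4, 10}
No edge joins these 3 groups, so the graph is disconnected.

No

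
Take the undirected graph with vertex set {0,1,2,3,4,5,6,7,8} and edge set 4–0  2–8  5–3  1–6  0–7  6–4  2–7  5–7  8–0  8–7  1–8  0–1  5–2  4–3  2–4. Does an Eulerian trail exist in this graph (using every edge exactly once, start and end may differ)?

Yes

Degrees: 0:4, 1:3, 2:4, 3:2, 4:4, 5:3, 6:2, 7:4, 8:4
Odd-degree vertices: 1, 5 (2 total).
The non-isolated vertices are connected and exactly 2 have odd degree, so an Eulerian trail exists (from 1 to 5).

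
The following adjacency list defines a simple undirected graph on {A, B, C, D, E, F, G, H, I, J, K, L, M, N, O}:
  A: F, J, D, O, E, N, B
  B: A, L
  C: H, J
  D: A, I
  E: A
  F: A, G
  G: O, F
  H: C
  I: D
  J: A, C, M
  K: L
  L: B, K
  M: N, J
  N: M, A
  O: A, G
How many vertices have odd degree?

Degrees: A:7, B:2, C:2, D:2, E:1, F:2, G:2, H:1, I:1, J:3, K:1, L:2, M:2, N:2, O:2
Odd-degree vertices: A, E, H, I, J, K.

6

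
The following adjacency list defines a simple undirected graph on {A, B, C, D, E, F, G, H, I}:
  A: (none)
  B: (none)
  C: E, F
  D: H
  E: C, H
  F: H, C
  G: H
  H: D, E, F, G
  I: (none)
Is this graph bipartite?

Yes

A valid 2-coloring puts {A, B, D, E, F, G, I} on one side and {C, H} on the other; every edge crosses between the two sides.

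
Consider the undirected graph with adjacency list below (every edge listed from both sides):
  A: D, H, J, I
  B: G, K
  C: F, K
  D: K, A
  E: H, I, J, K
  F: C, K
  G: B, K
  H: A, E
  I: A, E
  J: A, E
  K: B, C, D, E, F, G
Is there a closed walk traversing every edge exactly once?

Degrees: A:4, B:2, C:2, D:2, E:4, F:2, G:2, H:2, I:2, J:2, K:6
Every vertex has even degree and the edges form a single connected piece, so an Eulerian circuit exists.

Yes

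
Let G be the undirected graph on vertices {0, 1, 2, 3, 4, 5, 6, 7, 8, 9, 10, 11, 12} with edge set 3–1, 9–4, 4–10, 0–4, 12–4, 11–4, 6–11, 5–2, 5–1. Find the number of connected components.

4

Component: {7}
Component: {8}
Component: {1, 2, 3, 5}
Component: {0, 4, 6, 9, 10, 11, 12}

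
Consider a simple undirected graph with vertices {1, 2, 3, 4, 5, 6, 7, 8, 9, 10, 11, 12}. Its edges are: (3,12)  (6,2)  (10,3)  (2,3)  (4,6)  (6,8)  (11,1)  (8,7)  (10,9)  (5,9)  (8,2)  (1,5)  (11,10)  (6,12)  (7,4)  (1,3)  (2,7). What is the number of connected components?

Component: {1, 2, 3, 4, 5, 6, 7, 8, 9, 10, 11, 12}

1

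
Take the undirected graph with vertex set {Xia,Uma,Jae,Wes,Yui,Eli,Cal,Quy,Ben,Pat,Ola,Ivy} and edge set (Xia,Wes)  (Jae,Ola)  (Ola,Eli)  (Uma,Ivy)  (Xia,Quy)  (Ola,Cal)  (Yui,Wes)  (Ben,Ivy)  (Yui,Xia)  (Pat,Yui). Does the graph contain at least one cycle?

Yes

|V| = 12, |E| = 10, number of components = 3.
Since 10 > 12 - 3, a cycle must exist; for instance Xia-Yui-Wes-Xia.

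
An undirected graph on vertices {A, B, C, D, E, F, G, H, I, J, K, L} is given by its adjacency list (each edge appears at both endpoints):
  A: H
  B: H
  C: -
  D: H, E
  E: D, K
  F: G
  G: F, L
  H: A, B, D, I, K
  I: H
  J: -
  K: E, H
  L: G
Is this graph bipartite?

A valid 2-coloring puts {C, E, G, H, J} on one side and {A, B, D, F, I, K, L} on the other; every edge crosses between the two sides.

Yes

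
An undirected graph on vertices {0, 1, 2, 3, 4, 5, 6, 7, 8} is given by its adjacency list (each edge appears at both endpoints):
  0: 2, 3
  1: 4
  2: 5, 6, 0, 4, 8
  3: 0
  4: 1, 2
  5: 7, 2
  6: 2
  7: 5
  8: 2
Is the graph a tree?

|V| = 9, |E| = 8.
It is connected with exactly 8 edges, hence acyclic — it is a tree.

Yes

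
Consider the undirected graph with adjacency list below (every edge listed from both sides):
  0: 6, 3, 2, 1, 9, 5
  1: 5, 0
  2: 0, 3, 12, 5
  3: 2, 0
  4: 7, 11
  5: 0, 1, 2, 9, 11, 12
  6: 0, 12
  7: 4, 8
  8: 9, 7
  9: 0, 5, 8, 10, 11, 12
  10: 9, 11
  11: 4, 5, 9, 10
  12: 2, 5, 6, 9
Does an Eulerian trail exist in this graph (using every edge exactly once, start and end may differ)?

Yes

Degrees: 0:6, 1:2, 2:4, 3:2, 4:2, 5:6, 6:2, 7:2, 8:2, 9:6, 10:2, 11:4, 12:4
Odd-degree vertices: none (0 total).
The non-isolated vertices are connected and exactly 0 have odd degree, so an Eulerian trail exists.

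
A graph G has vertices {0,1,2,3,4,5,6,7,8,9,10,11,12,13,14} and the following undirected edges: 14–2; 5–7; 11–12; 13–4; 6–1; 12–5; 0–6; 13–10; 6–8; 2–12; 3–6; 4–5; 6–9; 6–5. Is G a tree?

Yes

|V| = 15, |E| = 14.
It is connected with exactly 14 edges, hence acyclic — it is a tree.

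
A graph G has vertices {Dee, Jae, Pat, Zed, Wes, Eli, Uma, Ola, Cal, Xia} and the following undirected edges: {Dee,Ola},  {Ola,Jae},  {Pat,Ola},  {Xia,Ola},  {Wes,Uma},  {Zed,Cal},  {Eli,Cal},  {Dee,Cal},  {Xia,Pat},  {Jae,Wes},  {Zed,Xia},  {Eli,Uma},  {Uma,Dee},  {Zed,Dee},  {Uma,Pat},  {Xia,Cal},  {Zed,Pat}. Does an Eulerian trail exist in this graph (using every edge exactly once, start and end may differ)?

Yes

Degrees: Dee:4, Jae:2, Pat:4, Zed:4, Wes:2, Eli:2, Uma:4, Ola:4, Cal:4, Xia:4
Odd-degree vertices: none (0 total).
The non-isolated vertices are connected and exactly 0 have odd degree, so an Eulerian trail exists.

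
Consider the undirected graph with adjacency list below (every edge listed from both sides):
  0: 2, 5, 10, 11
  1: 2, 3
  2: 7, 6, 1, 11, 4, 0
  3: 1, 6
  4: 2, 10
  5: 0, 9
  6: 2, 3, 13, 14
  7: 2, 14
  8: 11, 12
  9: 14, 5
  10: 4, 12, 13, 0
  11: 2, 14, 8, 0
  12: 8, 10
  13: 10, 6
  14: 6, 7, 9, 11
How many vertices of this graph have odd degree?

0

Degrees: 0:4, 1:2, 2:6, 3:2, 4:2, 5:2, 6:4, 7:2, 8:2, 9:2, 10:4, 11:4, 12:2, 13:2, 14:4
Odd-degree vertices: none.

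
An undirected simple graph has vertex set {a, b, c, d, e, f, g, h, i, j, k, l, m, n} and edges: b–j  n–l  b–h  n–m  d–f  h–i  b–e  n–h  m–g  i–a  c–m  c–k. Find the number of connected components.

Component: {d, f}
Component: {a, b, c, e, g, h, i, j, k, l, m, n}

2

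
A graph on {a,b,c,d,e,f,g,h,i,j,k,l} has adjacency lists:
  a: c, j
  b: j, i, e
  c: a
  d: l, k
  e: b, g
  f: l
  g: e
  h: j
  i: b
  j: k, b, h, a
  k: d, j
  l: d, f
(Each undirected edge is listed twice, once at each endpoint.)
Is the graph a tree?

The graph has 12 vertices and 11 edges.
It is connected with exactly 11 edges, hence acyclic — it is a tree.

Yes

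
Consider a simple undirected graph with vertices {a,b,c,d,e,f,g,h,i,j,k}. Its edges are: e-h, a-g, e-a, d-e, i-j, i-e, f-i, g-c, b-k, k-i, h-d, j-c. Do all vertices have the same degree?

Degrees: a:2, b:1, c:2, d:2, e:4, f:1, g:2, h:2, i:4, j:2, k:2
Degrees are not all equal (e.g. deg(b)=1 but deg(e)=4); not regular.

No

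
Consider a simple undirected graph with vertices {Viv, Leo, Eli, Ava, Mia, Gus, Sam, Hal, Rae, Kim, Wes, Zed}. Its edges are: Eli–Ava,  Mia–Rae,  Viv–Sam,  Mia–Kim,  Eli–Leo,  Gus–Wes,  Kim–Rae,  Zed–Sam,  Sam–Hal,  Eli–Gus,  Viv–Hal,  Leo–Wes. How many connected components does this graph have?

3

Component: {Mia, Rae, Kim}
Component: {Viv, Sam, Hal, Zed}
Component: {Leo, Eli, Ava, Gus, Wes}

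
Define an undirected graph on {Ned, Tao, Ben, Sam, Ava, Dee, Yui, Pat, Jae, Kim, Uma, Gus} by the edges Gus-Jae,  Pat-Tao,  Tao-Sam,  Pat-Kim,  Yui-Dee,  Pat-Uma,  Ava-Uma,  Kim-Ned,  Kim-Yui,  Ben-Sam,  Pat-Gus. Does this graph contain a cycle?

No

|V| = 12, |E| = 11, number of components = 1.
Since 11 = 12 - 1, the graph is a forest and contains no cycle.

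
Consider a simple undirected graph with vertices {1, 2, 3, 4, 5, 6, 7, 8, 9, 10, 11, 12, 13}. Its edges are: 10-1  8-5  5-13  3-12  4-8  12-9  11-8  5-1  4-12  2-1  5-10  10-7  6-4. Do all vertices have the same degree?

No

Degrees: 1:3, 2:1, 3:1, 4:3, 5:4, 6:1, 7:1, 8:3, 9:1, 10:3, 11:1, 12:3, 13:1
Degrees are not all equal (e.g. deg(2)=1 but deg(5)=4); not regular.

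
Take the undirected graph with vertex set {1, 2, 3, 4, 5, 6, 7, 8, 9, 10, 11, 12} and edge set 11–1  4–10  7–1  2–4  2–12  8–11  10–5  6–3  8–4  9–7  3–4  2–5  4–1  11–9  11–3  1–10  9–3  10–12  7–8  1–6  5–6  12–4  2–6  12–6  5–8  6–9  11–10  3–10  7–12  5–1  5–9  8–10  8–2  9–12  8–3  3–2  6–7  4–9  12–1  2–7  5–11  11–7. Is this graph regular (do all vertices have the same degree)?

Yes

Degrees: 1:7, 2:7, 3:7, 4:7, 5:7, 6:7, 7:7, 8:7, 9:7, 10:7, 11:7, 12:7
All degrees equal 7; the graph is regular.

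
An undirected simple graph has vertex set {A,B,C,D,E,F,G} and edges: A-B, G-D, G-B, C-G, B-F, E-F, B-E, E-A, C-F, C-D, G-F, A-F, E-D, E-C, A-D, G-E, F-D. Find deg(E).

6

Neighbors of E: A, B, C, D, F, G.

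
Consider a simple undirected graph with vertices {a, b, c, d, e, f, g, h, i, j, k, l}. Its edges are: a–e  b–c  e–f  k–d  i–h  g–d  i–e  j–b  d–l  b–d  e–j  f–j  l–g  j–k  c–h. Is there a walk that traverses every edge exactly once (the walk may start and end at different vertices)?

Degrees: a:1, b:3, c:2, d:4, e:4, f:2, g:2, h:2, i:2, j:4, k:2, l:2
Odd-degree vertices: a, b (2 total).
The non-isolated vertices are connected and exactly 2 have odd degree, so an Eulerian trail exists (from a to b).

Yes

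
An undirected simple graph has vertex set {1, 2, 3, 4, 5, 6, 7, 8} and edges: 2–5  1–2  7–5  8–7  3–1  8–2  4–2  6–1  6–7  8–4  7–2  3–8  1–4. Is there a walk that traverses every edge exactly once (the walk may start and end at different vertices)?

Yes

Degrees: 1:4, 2:5, 3:2, 4:3, 5:2, 6:2, 7:4, 8:4
Odd-degree vertices: 2, 4 (2 total).
With 2 odd-degree vertices and all edges in one connected piece, an Eulerian trail exists (from 2 to 4).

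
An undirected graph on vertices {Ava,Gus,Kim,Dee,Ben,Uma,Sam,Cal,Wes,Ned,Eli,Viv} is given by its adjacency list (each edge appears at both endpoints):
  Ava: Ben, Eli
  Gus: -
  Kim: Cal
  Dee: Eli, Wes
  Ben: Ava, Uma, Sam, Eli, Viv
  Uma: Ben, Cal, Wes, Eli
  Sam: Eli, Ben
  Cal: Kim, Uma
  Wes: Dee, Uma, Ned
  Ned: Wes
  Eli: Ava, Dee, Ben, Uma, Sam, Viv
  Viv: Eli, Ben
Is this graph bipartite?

The cycle Ben-Eli-Viv-Ben has length 3, which is odd, so the graph is not bipartite.

No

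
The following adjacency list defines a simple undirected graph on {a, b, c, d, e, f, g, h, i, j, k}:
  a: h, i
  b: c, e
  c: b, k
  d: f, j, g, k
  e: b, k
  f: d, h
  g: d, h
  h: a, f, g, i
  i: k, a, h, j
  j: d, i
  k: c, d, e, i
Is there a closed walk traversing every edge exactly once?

Yes

Degrees: a:2, b:2, c:2, d:4, e:2, f:2, g:2, h:4, i:4, j:2, k:4
All degrees are even and the non-isolated vertices are connected — an Eulerian circuit exists.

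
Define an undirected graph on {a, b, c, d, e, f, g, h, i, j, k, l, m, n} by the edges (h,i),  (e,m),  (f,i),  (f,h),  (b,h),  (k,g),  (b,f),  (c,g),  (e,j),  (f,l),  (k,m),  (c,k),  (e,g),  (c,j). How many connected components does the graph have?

5

Component: {a}
Component: {d}
Component: {n}
Component: {b, f, h, i, l}
Component: {c, e, g, j, k, m}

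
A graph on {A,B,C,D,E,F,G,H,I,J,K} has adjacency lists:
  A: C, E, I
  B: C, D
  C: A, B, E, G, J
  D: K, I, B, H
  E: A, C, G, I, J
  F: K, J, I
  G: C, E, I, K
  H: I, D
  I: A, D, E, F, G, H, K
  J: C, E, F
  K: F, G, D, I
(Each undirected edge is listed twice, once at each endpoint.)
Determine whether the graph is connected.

Yes

A breadth-first search from A visits A, I, C, E, K, H, G, D, F, J, B — all 11 vertices — so the graph is connected.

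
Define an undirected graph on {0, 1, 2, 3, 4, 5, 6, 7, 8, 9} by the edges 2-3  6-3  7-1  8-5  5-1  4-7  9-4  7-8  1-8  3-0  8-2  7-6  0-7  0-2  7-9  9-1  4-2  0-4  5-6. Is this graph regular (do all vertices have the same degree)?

No

Degrees: 0:4, 1:4, 2:4, 3:3, 4:4, 5:3, 6:3, 7:6, 8:4, 9:3
Degrees are not all equal (e.g. deg(3)=3 but deg(7)=6); not regular.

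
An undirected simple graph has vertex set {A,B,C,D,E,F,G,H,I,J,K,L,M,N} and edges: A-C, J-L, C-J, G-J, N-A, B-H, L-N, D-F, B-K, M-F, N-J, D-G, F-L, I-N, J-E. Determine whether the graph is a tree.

The graph has 14 vertices and 15 edges.
It is not connected, so it is not a tree.

No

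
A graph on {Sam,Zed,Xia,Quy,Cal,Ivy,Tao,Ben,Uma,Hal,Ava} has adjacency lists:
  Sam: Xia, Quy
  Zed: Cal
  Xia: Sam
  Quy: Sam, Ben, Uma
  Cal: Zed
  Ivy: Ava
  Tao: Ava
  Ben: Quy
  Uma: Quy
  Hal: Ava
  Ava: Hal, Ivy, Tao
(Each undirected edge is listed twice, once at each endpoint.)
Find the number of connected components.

3

Component: {Zed, Cal}
Component: {Ivy, Tao, Hal, Ava}
Component: {Sam, Xia, Quy, Ben, Uma}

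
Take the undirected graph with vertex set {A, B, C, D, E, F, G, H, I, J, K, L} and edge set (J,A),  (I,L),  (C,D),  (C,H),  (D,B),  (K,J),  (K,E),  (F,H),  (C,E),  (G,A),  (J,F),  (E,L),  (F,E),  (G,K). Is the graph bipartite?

Yes

A valid 2-coloring puts {D, E, G, H, I, J} on one side and {A, B, C, F, K, L} on the other; every edge crosses between the two sides.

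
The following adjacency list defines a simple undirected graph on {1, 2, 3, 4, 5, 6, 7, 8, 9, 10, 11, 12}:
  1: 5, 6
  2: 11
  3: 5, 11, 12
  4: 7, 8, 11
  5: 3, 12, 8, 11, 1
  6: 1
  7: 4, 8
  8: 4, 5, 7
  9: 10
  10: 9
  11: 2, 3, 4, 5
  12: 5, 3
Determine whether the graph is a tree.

The graph has 12 vertices and 14 edges.
It is not connected, so it is not a tree.

No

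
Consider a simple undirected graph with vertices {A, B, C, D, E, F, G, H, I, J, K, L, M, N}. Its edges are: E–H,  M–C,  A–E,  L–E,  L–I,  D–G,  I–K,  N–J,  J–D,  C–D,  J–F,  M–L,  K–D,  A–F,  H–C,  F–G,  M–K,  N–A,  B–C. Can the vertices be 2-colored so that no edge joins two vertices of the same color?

No

L-M-C-H-E-L is an odd cycle (length 5), and a bipartite graph can contain only even cycles.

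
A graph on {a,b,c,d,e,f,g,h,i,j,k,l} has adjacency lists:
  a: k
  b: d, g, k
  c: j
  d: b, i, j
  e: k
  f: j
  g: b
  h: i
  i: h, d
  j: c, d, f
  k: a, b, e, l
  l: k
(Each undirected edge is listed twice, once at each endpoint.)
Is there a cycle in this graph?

No

The graph has 12 vertices, 11 edges, and 1 connected component.
Since 11 = 12 - 1, the graph is a forest and contains no cycle.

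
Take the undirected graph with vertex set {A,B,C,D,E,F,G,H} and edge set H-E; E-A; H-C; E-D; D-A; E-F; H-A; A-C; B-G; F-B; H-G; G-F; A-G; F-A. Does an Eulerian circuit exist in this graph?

Yes

Degrees: A:6, B:2, C:2, D:2, E:4, F:4, G:4, H:4
All degrees are even and the non-isolated vertices are connected — an Eulerian circuit exists.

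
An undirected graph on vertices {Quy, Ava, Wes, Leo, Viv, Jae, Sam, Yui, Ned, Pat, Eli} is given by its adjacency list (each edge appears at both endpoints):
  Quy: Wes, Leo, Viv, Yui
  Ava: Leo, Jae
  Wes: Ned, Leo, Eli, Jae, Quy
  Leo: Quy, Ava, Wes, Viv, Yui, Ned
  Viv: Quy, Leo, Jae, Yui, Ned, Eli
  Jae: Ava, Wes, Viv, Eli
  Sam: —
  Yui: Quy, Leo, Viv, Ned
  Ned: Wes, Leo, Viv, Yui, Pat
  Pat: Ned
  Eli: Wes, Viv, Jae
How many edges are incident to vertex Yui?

4

Neighbors of Yui: Quy, Leo, Viv, Ned.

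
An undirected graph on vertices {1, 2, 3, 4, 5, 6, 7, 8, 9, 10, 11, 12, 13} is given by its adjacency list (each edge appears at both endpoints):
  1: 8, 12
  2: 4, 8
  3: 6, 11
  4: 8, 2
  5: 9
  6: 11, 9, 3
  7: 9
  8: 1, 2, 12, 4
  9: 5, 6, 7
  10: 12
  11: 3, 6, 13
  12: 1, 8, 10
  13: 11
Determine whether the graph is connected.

No

Component: {1, 2, 4, 8, 10, 12}
Component: {3, 5, 6, 7, 9, 11, 13}
No edge joins these 2 groups, so the graph is disconnected.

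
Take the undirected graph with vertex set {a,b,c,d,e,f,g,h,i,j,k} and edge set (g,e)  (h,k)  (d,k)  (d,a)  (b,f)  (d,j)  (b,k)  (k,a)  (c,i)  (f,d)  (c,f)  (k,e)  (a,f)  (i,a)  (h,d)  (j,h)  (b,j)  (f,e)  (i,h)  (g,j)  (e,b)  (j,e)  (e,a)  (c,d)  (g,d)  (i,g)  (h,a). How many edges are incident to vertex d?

7

Neighbors of d: a, c, f, g, h, j, k.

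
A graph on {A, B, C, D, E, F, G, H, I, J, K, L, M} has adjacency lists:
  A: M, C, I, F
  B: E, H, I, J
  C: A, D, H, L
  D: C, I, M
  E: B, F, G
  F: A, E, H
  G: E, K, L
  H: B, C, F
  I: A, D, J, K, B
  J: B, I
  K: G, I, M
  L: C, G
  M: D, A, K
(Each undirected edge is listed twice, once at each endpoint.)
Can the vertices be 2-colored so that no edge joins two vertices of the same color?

The cycle J-B-I-J has length 3, which is odd, so the graph is not bipartite.

No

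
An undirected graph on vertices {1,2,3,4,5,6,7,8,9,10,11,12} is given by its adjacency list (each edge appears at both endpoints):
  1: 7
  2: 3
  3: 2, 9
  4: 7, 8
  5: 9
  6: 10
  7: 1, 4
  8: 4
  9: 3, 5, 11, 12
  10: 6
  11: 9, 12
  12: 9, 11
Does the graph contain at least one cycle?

Yes

The graph has 12 vertices, 10 edges, and 3 connected components.
Since 10 > 12 - 3, a cycle must exist; for instance 9-12-11-9.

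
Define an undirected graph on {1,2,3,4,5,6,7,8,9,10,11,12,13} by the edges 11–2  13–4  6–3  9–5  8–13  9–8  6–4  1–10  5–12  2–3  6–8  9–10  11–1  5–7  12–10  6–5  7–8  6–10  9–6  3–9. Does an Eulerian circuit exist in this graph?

Degrees: 1:2, 2:2, 3:3, 4:2, 5:4, 6:6, 7:2, 8:4, 9:5, 10:4, 11:2, 12:2, 13:2
3, 9 have odd degree; an Eulerian circuit needs every degree to be even, so none exists.

No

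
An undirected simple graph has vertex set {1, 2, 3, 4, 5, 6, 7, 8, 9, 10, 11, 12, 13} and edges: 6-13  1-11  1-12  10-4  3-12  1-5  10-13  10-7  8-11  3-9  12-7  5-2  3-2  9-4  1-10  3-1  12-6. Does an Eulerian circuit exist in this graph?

Degrees: 1:5, 2:2, 3:4, 4:2, 5:2, 6:2, 7:2, 8:1, 9:2, 10:4, 11:2, 12:4, 13:2
1, 8 have odd degree; an Eulerian circuit needs every degree to be even, so none exists.

No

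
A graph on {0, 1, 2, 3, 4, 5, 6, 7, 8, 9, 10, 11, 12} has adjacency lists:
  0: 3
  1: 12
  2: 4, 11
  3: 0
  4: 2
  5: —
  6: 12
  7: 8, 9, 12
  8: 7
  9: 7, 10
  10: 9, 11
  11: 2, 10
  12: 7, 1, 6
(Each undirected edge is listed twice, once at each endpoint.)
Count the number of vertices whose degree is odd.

8

Degrees: 0:1, 1:1, 2:2, 3:1, 4:1, 5:0, 6:1, 7:3, 8:1, 9:2, 10:2, 11:2, 12:3
Odd-degree vertices: 0, 1, 3, 4, 6, 7, 8, 12.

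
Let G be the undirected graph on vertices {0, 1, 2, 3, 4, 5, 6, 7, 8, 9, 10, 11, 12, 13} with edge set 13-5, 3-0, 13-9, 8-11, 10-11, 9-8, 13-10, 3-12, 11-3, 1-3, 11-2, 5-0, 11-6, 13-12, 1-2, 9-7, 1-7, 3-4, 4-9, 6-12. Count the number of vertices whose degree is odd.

4

Degrees: 0:2, 1:3, 2:2, 3:5, 4:2, 5:2, 6:2, 7:2, 8:2, 9:4, 10:2, 11:5, 12:3, 13:4
Odd-degree vertices: 1, 3, 11, 12.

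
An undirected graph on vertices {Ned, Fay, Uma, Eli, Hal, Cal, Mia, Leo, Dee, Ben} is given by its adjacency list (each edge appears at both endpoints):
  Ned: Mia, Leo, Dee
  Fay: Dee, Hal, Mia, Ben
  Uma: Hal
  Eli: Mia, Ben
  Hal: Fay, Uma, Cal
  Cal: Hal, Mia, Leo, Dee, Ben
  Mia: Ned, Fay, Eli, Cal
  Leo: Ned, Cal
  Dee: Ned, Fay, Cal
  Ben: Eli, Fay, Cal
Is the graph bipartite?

Yes

Partition the vertices as {Hal, Mia, Leo, Dee, Ben} vs {Ned, Fay, Uma, Eli, Cal}. Each listed edge has one endpoint in each part, so the graph is bipartite.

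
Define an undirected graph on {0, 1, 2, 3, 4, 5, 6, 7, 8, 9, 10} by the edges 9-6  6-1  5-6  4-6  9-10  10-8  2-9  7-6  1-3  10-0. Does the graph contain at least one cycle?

|V| = 11, |E| = 10, number of components = 1.
Since 10 = 11 - 1, the graph is a forest and contains no cycle.

No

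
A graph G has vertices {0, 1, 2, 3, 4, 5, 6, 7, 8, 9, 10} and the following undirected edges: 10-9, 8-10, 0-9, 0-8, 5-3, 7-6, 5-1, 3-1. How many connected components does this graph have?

Component: {2}
Component: {4}
Component: {6, 7}
Component: {1, 3, 5}
Component: {0, 8, 9, 10}

5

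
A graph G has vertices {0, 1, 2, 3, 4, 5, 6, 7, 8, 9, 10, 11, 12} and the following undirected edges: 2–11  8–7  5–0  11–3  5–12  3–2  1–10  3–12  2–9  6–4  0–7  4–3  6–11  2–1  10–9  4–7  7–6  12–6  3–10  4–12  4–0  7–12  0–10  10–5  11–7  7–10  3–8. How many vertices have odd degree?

4

Degrees: 0:4, 1:2, 2:4, 3:6, 4:5, 5:3, 6:4, 7:7, 8:2, 9:2, 10:6, 11:4, 12:5
Odd-degree vertices: 4, 5, 7, 12.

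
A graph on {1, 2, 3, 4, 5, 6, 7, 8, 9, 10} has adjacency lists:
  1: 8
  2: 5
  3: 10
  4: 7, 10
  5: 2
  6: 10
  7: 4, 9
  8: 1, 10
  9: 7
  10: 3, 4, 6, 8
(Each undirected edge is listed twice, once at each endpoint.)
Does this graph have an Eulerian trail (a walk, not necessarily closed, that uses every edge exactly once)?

Degrees: 1:1, 2:1, 3:1, 4:2, 5:1, 6:1, 7:2, 8:2, 9:1, 10:4
Odd-degree vertices: 1, 2, 3, 5, 6, 9 (6 total).
An Eulerian trail requires 0 or 2 odd-degree vertices; here there are 6.

No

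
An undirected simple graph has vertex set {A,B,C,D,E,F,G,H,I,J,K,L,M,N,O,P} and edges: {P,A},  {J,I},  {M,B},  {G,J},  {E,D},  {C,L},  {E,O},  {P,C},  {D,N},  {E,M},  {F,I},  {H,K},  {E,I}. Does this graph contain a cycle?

|V| = 16, |E| = 13, number of components = 3.
Since 13 = 16 - 3, the graph is a forest and contains no cycle.

No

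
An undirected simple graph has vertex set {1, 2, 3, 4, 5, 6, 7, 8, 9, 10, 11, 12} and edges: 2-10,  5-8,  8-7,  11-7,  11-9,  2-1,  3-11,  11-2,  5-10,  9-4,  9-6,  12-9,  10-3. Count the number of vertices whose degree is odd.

Degrees: 1:1, 2:3, 3:2, 4:1, 5:2, 6:1, 7:2, 8:2, 9:4, 10:3, 11:4, 12:1
Odd-degree vertices: 1, 2, 4, 6, 10, 12.

6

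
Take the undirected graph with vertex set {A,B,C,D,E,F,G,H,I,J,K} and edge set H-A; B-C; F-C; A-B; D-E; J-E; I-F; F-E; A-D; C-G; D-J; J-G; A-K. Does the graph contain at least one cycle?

Yes

|V| = 11, |E| = 13, number of components = 1.
Since 13 > 11 - 1, a cycle must exist; for instance A-D-E-J-G-C-B-A.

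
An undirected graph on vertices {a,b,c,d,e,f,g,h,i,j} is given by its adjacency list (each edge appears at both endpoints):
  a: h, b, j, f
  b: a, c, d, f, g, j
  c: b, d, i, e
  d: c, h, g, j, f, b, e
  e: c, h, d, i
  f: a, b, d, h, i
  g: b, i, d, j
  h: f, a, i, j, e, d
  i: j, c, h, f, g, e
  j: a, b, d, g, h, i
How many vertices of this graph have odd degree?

Degrees: a:4, b:6, c:4, d:7, e:4, f:5, g:4, h:6, i:6, j:6
Odd-degree vertices: d, f.

2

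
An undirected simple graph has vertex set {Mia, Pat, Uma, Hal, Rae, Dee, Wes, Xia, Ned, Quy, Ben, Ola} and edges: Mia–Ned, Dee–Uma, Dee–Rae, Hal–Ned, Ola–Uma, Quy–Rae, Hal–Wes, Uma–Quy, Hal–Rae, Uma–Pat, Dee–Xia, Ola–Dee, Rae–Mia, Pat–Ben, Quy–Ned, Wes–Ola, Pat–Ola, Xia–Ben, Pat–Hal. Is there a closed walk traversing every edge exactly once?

Degrees: Mia:2, Pat:4, Uma:4, Hal:4, Rae:4, Dee:4, Wes:2, Xia:2, Ned:3, Quy:3, Ben:2, Ola:4
Vertices with odd degree: Ned, Quy. An Eulerian circuit requires all degrees even.

No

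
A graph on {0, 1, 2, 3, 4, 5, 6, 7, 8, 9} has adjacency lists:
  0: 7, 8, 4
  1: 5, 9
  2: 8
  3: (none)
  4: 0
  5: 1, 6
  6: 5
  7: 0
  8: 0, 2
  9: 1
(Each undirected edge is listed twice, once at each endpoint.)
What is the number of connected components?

Component: {3}
Component: {1, 5, 6, 9}
Component: {0, 2, 4, 7, 8}

3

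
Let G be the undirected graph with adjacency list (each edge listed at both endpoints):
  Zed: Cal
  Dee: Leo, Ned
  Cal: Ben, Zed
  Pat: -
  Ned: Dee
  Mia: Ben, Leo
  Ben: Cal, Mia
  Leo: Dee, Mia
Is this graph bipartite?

Yes

Partition the vertices as {Dee, Cal, Pat, Mia} vs {Zed, Ned, Ben, Leo}. Each listed edge has one endpoint in each part, so the graph is bipartite.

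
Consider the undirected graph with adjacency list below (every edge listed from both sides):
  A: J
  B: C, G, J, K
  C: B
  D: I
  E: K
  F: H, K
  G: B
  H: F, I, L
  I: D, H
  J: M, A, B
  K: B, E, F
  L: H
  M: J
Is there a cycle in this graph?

No

|V| = 13, |E| = 12, number of components = 1.
Since 12 = 13 - 1, the graph is a forest and contains no cycle.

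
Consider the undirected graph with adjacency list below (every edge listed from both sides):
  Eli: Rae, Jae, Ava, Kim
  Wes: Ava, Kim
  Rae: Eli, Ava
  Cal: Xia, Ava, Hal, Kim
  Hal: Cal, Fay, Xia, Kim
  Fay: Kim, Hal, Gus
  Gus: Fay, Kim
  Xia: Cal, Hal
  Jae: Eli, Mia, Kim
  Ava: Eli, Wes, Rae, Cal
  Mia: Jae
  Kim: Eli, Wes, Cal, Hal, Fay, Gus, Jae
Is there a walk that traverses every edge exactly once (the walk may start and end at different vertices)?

No

Degrees: Eli:4, Wes:2, Rae:2, Cal:4, Hal:4, Fay:3, Gus:2, Xia:2, Jae:3, Ava:4, Mia:1, Kim:7
Odd-degree vertices: Fay, Jae, Mia, Kim (4 total).
With 4 odd-degree vertices (more than two), no single trail can use every edge.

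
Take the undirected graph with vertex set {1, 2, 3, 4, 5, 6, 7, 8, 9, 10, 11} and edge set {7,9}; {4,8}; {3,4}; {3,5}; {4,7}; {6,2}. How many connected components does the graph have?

Component: {1}
Component: {10}
Component: {11}
Component: {2, 6}
Component: {3, 4, 5, 7, 8, 9}

5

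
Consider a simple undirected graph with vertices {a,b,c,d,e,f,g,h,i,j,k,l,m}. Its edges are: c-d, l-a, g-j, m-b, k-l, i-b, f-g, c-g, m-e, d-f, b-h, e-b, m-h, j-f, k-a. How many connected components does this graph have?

Component: {a, k, l}
Component: {b, e, h, i, m}
Component: {c, d, f, g, j}

3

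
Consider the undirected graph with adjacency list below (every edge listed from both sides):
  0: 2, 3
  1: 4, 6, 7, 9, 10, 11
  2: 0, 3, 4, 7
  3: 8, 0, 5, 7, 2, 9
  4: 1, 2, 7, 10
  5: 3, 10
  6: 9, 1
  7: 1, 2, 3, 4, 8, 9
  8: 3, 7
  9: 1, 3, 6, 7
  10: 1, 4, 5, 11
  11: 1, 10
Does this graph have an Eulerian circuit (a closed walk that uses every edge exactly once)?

Degrees: 0:2, 1:6, 2:4, 3:6, 4:4, 5:2, 6:2, 7:6, 8:2, 9:4, 10:4, 11:2
Every vertex has even degree and the edges form a single connected piece, so an Eulerian circuit exists.

Yes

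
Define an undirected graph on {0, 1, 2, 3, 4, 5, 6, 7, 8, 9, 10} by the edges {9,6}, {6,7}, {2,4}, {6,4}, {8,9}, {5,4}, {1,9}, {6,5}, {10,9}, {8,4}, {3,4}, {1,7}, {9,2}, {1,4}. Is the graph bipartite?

No

6-5-4-6 is an odd cycle (length 3), and a bipartite graph can contain only even cycles.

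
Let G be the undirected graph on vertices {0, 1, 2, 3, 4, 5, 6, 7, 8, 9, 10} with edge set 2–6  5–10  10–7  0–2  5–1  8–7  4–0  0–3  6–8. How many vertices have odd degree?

4

Degrees: 0:3, 1:1, 2:2, 3:1, 4:1, 5:2, 6:2, 7:2, 8:2, 9:0, 10:2
Odd-degree vertices: 0, 1, 3, 4.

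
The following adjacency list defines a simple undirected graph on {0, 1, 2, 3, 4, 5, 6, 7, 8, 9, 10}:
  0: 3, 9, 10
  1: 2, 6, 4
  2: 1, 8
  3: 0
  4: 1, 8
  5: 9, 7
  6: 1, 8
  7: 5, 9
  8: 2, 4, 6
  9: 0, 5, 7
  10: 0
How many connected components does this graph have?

2

Component: {1, 2, 4, 6, 8}
Component: {0, 3, 5, 7, 9, 10}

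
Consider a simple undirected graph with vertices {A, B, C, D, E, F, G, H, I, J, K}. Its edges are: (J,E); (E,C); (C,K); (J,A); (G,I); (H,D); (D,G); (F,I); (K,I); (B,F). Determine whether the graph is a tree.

|V| = 11, |E| = 10.
Connected and |E| = |V| - 1, which characterizes a tree.

Yes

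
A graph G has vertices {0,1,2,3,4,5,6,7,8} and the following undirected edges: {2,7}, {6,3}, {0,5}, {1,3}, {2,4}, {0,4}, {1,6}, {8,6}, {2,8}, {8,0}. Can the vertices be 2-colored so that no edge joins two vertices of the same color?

3-1-6-3 is an odd cycle (length 3), and a bipartite graph can contain only even cycles.

No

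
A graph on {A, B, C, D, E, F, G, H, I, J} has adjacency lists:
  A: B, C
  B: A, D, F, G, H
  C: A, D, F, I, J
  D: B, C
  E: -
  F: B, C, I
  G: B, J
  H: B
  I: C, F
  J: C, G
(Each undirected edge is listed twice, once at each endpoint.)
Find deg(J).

Neighbors of J: C, G.

2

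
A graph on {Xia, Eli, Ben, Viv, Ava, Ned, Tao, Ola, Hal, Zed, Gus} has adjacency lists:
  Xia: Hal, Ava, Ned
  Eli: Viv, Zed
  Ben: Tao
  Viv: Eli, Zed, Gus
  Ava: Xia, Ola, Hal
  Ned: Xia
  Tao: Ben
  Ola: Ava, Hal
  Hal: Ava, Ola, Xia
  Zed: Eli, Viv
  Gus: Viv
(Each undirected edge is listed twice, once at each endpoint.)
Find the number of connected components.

3

Component: {Ben, Tao}
Component: {Eli, Viv, Zed, Gus}
Component: {Xia, Ava, Ned, Ola, Hal}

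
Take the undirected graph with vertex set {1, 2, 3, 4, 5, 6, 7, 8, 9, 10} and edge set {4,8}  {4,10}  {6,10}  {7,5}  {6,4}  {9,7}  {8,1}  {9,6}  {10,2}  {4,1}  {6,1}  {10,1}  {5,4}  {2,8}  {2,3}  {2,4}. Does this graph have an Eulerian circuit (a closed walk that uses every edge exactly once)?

Degrees: 1:4, 2:4, 3:1, 4:6, 5:2, 6:4, 7:2, 8:3, 9:2, 10:4
3, 8 have odd degree; an Eulerian circuit needs every degree to be even, so none exists.

No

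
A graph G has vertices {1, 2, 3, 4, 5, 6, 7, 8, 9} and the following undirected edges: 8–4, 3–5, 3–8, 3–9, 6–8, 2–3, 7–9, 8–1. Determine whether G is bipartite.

A valid 2-coloring puts {2, 5, 8, 9} on one side and {1, 3, 4, 6, 7} on the other; every edge crosses between the two sides.

Yes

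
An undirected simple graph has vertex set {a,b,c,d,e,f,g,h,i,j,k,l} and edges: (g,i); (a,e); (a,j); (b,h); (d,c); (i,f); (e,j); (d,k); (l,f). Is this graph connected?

No

Component: {b, h}
Component: {a, e, j}
Component: {c, d, k}
Component: {f, g, i, l}
There are 4 separate components, so the graph is not connected.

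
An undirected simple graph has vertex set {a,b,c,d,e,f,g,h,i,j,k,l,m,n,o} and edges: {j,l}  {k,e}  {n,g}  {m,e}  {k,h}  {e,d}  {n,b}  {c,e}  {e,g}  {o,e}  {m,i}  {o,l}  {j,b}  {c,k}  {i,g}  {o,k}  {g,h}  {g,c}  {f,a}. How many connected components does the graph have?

2

Component: {a, f}
Component: {b, c, d, e, g, h, i, j, k, l, m, n, o}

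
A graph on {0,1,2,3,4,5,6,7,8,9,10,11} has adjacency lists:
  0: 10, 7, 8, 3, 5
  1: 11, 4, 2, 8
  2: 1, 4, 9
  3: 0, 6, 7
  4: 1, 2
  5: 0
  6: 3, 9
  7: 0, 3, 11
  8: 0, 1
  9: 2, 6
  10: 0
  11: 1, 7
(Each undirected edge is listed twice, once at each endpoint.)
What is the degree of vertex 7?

Neighbors of 7: 0, 3, 11.

3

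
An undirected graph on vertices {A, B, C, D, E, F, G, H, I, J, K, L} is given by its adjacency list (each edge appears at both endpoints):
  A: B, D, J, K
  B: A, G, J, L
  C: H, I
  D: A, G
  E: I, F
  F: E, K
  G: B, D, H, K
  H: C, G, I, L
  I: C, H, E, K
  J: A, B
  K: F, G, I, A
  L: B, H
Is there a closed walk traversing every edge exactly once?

Yes

Degrees: A:4, B:4, C:2, D:2, E:2, F:2, G:4, H:4, I:4, J:2, K:4, L:2
Every vertex has even degree and the edges form a single connected piece, so an Eulerian circuit exists.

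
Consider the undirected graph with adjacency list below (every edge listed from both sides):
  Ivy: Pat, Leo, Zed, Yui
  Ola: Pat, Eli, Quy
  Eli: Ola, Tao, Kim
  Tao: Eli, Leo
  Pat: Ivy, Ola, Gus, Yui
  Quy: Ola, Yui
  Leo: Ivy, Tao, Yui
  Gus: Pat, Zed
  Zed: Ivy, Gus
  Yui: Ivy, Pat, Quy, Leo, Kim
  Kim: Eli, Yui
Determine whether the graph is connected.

Yes

A breadth-first search from Ivy visits Ivy, Leo, Zed, Yui, Pat, Tao, Gus, Kim, Quy, Ola, Eli — all 11 vertices — so the graph is connected.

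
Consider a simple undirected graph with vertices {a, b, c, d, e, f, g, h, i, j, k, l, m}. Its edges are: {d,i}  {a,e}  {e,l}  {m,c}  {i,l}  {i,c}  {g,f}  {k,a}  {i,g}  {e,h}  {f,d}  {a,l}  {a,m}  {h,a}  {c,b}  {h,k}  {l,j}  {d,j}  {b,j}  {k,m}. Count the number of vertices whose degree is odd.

Degrees: a:5, b:2, c:3, d:3, e:3, f:2, g:2, h:3, i:4, j:3, k:3, l:4, m:3
Odd-degree vertices: a, c, d, e, h, j, k, m.

8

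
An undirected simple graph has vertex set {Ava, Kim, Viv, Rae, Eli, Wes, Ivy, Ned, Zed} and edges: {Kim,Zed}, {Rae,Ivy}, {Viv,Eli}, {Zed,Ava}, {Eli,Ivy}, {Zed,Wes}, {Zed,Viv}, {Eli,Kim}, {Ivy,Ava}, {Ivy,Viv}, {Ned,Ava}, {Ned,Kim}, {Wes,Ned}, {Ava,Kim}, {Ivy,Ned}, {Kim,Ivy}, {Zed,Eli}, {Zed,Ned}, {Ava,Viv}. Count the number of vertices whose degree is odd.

4

Degrees: Ava:5, Kim:5, Viv:4, Rae:1, Eli:4, Wes:2, Ivy:6, Ned:5, Zed:6
Odd-degree vertices: Ava, Kim, Rae, Ned.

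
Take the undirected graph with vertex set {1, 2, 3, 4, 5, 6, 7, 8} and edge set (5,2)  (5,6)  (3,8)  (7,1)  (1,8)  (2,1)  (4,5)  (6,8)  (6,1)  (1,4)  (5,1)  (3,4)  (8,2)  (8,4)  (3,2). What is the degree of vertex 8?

5

Neighbors of 8: 1, 2, 3, 4, 6.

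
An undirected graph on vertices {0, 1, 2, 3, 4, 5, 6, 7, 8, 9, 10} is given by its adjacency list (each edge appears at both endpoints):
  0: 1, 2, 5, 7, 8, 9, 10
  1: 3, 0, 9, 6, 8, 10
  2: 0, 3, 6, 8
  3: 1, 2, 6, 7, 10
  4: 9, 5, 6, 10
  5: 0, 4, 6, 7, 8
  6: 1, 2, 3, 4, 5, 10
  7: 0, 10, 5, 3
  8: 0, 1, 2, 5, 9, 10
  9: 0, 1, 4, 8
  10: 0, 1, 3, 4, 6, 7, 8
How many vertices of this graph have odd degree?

Degrees: 0:7, 1:6, 2:4, 3:5, 4:4, 5:5, 6:6, 7:4, 8:6, 9:4, 10:7
Odd-degree vertices: 0, 3, 5, 10.

4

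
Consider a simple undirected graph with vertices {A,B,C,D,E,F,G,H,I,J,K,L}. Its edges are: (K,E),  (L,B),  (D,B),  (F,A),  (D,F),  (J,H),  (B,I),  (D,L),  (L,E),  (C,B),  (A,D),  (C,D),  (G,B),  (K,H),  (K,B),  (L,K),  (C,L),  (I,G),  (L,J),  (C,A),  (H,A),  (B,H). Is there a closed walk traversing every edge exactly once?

No

Degrees: A:4, B:7, C:4, D:5, E:2, F:2, G:2, H:4, I:2, J:2, K:4, L:6
Vertices with odd degree: B, D. An Eulerian circuit requires all degrees even.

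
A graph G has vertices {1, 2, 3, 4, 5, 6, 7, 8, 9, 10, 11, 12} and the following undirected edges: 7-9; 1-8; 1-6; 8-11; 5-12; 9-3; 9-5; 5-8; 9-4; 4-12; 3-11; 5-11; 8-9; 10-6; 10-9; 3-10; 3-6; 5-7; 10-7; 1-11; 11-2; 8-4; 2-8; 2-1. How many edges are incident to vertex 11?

5

Neighbors of 11: 1, 2, 3, 5, 8.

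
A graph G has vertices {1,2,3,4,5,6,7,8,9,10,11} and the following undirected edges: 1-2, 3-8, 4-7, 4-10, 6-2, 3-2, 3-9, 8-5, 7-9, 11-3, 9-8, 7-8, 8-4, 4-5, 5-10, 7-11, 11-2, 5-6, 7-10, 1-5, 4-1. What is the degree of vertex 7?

5

Neighbors of 7: 4, 8, 9, 10, 11.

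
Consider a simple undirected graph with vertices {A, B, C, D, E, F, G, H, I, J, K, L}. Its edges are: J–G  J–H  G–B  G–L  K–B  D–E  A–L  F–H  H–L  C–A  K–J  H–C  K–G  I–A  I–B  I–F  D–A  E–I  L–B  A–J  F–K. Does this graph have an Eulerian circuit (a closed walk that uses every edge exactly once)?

No

Degrees: A:5, B:4, C:2, D:2, E:2, F:3, G:4, H:4, I:4, J:4, K:4, L:4
Vertices with odd degree: A, F. An Eulerian circuit requires all degrees even.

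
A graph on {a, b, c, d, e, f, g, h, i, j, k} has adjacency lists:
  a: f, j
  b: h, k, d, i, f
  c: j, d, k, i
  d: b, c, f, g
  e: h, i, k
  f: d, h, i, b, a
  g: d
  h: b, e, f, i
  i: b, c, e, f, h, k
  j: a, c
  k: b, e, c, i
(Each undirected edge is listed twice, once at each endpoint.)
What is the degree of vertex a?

2

Neighbors of a: f, j.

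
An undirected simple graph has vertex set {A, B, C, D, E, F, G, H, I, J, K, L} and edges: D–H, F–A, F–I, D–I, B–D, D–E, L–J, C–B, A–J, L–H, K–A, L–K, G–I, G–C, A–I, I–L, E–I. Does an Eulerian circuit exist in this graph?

Yes

Degrees: A:4, B:2, C:2, D:4, E:2, F:2, G:2, H:2, I:6, J:2, K:2, L:4
All degrees are even and the non-isolated vertices are connected — an Eulerian circuit exists.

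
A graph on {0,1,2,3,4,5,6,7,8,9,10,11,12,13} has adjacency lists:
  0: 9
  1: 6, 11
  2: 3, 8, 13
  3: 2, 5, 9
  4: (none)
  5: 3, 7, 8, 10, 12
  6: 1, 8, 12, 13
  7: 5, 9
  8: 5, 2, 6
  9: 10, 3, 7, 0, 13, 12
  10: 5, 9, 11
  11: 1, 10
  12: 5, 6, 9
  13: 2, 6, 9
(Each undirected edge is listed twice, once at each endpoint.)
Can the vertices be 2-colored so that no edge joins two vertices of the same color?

Yes

Partition the vertices as {2, 4, 5, 6, 9, 11} vs {0, 1, 3, 7, 8, 10, 12, 13}. Each listed edge has one endpoint in each part, so the graph is bipartite.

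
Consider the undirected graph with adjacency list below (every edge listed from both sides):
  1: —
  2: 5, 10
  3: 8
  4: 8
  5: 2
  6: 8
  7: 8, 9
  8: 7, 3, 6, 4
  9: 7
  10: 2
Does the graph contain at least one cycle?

No

|V| = 10, |E| = 7, number of components = 3.
A forest on 10 vertices with 3 components has exactly 7 edges, which matches — so no cycle.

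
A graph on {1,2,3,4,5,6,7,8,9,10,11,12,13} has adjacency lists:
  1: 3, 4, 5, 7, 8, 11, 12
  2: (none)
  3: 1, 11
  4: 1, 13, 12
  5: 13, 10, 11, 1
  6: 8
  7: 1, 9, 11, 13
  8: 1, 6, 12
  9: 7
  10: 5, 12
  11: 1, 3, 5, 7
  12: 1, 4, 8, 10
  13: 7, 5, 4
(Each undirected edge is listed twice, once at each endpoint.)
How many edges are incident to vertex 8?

3

Neighbors of 8: 1, 6, 12.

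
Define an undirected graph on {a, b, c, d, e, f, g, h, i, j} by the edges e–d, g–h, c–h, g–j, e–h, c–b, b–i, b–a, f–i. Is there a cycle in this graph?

|V| = 10, |E| = 9, number of components = 1.
A forest on 10 vertices with 1 component has exactly 9 edges, which matches — so no cycle.

No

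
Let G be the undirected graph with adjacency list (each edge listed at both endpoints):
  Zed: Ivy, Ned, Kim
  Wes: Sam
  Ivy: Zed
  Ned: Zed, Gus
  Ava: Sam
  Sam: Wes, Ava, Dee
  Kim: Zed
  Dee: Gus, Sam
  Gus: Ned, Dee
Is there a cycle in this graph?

|V| = 9, |E| = 8, number of components = 1.
Since 8 = 9 - 1, the graph is a forest and contains no cycle.

No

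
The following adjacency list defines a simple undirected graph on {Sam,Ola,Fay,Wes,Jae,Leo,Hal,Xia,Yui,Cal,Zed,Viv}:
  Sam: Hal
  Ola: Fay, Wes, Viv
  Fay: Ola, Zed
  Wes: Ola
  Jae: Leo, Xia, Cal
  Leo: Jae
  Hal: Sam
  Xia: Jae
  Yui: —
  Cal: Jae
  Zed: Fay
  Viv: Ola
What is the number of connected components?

Component: {Yui}
Component: {Sam, Hal}
Component: {Jae, Leo, Xia, Cal}
Component: {Ola, Fay, Wes, Zed, Viv}

4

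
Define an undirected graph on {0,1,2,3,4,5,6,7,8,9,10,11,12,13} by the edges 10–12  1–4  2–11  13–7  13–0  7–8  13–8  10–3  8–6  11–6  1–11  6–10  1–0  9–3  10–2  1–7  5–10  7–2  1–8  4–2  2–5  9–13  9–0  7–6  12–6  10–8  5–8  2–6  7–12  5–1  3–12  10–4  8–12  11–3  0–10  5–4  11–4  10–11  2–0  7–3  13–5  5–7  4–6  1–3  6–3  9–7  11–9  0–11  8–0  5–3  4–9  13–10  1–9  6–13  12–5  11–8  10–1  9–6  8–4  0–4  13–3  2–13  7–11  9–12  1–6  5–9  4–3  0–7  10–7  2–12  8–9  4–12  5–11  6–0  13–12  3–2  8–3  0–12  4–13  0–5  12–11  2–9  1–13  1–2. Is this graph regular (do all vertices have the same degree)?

Yes

Degrees: 0:12, 1:12, 2:12, 3:12, 4:12, 5:12, 6:12, 7:12, 8:12, 9:12, 10:12, 11:12, 12:12, 13:12
All degrees equal 12; the graph is regular.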